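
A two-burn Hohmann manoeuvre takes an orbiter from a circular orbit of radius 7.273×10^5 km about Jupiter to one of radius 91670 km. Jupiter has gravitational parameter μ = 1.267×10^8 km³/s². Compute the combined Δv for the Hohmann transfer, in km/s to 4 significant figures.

Δv = 19.32 km/s

Semi-major axis of the transfer orbit: a_t = (7.273×10^5 + 91670)/2 = 4.09485×10^5 km.
At r₁ the circular-orbit speed is v₁ = √(μ/r₁) = 13.199 km/s.
On the transfer ellipse at r₁, vis-viva gives v_a = √[μ(2/r₁ − 1/a_t)] = 6.2449 km/s.
First burn Δv₁ = |v_a − v₁| = 6.954 km/s.
At r₂, v₂ = √(μ/r₂) = 37.18 km/s.
Transfer-orbit speed at r₂: v_p = √[μ(2/r₂ − 1/a_t)] = 49.55 km/s.
Second burn Δv₂ = |v₂ − v_p| = 12.37 km/s.
Δv = Δv₁ + Δv₂ = 6.954 + 12.37 = 19.32 km/s.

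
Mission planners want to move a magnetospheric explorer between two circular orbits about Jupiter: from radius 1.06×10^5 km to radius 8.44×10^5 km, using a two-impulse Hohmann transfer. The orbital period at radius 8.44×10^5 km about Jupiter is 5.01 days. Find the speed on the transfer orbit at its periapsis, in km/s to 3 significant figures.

From Kepler's third law T² = 4π²r³/μ at r = 8.44×10^5 km, T = 5.01 days = 5.01 × 86400 s = 4.32864×10^5 s: μ = 4π²r³/T² = 1.26673×10^8 km³/s².
The Hohmann ellipse has a_t = (r₁ + r₂)/2 = 4.750×10^5 km.
At periapsis, r = 1.060×10^5 km.
From the vis-viva equation, v = √[μ(2/r − 1/a_t)] = 46.08 km/s.

v = 46.1 km/s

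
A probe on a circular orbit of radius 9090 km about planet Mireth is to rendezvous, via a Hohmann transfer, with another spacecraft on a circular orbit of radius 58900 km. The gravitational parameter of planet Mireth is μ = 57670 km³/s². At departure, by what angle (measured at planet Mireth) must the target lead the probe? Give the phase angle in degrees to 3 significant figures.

Semi-major axis of the transfer orbit: a_t = (9090 + 58900)/2 = 33995 km.
Transfer time t = π√(a_t³/μ) = 81996.91 s.
Target angular speed ω₂ = √(μ/r₂³) = 1.679972×10^-5 rad/s.
Angle swept by the target during transfer: ω₂·t = 1.37753 rad = 78.93°.
Arrival is 180° from departure on the ellipse, so φ = 180° − 78.93° = 101°.

φ = 101°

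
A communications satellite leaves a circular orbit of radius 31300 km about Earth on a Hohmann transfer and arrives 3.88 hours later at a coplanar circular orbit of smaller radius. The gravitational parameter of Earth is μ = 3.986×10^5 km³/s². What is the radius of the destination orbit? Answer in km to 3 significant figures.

Transfer time t = 3.88 hours = 13968 s, and t = π√(a_t³/μ).
So a_t = (μ t²/π²)^(1/3) = (3.986×10^5 × (13968)² / π²)^(1/3) = 19899 km.
Since a_t = (r₁ + r₂)/2, r₂ = 2a_t − r₁ = 2×19899 − 31300 = 8498 km.

r₂ = 8500 km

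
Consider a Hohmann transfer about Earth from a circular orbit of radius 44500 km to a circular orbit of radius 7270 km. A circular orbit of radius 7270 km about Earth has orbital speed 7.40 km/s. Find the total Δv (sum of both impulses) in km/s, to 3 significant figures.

Δv = 3.71 km/s

From the circular-orbit relation v² = μ/r at r = 7270 km: μ = v²r = (7.40)² × 7270 = 3.98105×10^5 km³/s².
The Hohmann ellipse has a_t = (r₁ + r₂)/2 = 25885 km.
Circular speed at r₁: v₁ = √(μ/r₁) = √(3.98105×10^5/44500) = 2.9910 km/s.
On the transfer ellipse at r₁, vis-viva gives v_a = √[μ(2/r₁ − 1/a_t)] = 1.5851 km/s.
First burn Δv₁ = |v_a − v₁| = 1.40590 km/s.
At r₂, v₂ = √(μ/r₂) = 7.40000 km/s.
Transfer-orbit speed at r₂: v_p = √[μ(2/r₂ − 1/a_t)] = 9.70259 km/s.
Second burn Δv₂ = |v₂ − v_p| = 2.30259 km/s.
Total Δv = Δv₁ + Δv₂ = 3.708 km/s.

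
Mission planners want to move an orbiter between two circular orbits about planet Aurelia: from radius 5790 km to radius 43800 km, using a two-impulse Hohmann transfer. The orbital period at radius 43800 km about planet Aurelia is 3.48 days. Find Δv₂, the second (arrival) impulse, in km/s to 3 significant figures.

Δv₂ = 0.473 km/s

From Kepler's third law T² = 4π²r³/μ at r = 43800 km, T = 3.48 days = 3.48 × 86400 s = 3.00672×10^5 s: μ = 4π²r³/T² = 36694.1 km³/s².
The Hohmann ellipse has a_t = (r₁ + r₂)/2 = 24795 km.
Circular speed at r = 43800 km: v_c = √(μ/r) = 0.9153 km/s.
Transfer-orbit speed at the same r (vis-viva, a = a_t): v_t = √[μ(2/r − 1/a_t)] = 0.4423 km/s.
Δv₂ = |v_t − v_c| = |0.4423 − 0.9153| = 0.4730 km/s.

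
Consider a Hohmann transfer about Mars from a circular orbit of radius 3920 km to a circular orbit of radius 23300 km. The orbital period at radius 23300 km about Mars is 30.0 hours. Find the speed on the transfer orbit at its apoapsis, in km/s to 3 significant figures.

v = 0.727 km/s

From Kepler's third law T² = 4π²r³/μ at r = 23300 km, T = 30.0 hours = 30.0 × 3600 s = 1.080×10^5 s: μ = 4π²r³/T² = 42813.4 km³/s².
Transfer-ellipse semi-major axis a_t = (r₁ + r₂)/2 = (3920 + 23300)/2 = 13610 km.
At apoapsis, r = 23300 km.
Applying v² = μ(2/r − 1/a_t): v = 0.7275 km/s.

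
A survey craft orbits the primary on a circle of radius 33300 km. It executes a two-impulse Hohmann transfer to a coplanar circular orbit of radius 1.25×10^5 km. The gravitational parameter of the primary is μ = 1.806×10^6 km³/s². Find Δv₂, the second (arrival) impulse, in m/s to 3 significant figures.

Δv₂ = 1340 m/s

Transfer-ellipse semi-major axis a_t = (r₁ + r₂)/2 = (33300 + 1.250×10^5)/2 = 79150 km.
Circular speed at r = 1.250×10^5 km: v_c = √(μ/r) = 3.801 km/s.
Vis-viva on the transfer ellipse at r = 1.250×10^5 km gives v_t = √[μ(2/r − 1/a_t)] = 2.465 km/s.
Δv₂ = |v_t − v_c| = |2.465 − 3.801| = 1.336 km/s.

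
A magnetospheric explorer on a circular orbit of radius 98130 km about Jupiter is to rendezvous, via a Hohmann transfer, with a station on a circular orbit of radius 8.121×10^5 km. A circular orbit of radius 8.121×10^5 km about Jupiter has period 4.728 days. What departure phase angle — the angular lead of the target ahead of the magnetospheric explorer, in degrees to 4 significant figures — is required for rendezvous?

From Kepler's third law T² = 4π²r³/μ at r = 8.121×10^5 km, T = 4.728 days = 4.728 × 86400 s = 4.084992×10^5 s: μ = 4π²r³/T² = 1.26709×10^8 km³/s².
Semi-major axis of the transfer orbit: a_t = (98130 + 8.121×10^5)/2 = 4.55115×10^5 km.
Transfer time t = π√(a_t³/μ) = 85690 s.
The target's mean motion on its circular orbit is ω₂ = √(μ/r₂³) = 1.538×10^-5 rad/s.
Angle swept by the target during transfer: ω₂·t = 1.318 rad = 75.52°.
Arrival is 180° from departure on the ellipse, so φ = 180° − 75.52° = 104.5°.

φ = 104.5°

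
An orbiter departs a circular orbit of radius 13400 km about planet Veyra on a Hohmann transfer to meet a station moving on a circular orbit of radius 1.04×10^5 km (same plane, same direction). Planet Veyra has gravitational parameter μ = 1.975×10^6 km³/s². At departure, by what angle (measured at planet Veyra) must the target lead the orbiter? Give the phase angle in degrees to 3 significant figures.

The Hohmann ellipse has a_t = (r₁ + r₂)/2 = 58700 km.
The half-period of the transfer ellipse is t = π√(a_t³/μ) = 31792.4 s.
The target's mean motion on its circular orbit is ω₂ = √(μ/r₂³) = 4.19019×10^-5 rad/s.
Angle swept by the target during transfer: ω₂·t = 1.3322 rad = 76.33°.
The orbiter traverses 180° on the transfer ellipse, so the target must lead by 180° − 76.33° = 104°.

φ = 104°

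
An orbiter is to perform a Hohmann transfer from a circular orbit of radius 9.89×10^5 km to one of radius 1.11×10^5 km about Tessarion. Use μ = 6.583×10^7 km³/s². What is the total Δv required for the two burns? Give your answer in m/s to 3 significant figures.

Δv = 12800 m/s

Semi-major axis of the transfer orbit: a_t = (9.890×10^5 + 1.110×10^5)/2 = 5.500×10^5 km.
At r₁ the circular-orbit speed is v₁ = √(μ/r₁) = 8.1586 km/s.
Transfer-orbit speed at r₁ (vis-viva equation): v_a = √[μ(2/r₁ − 1/a_t)] = 3.6652 km/s.
First burn Δv₁ = |v_a − v₁| = 4.493 km/s.
At r₂, v₂ = √(μ/r₂) = 24.353 km/s.
Transfer-orbit speed at r₂: v_p = √[μ(2/r₂ − 1/a_t)] = 32.656 km/s.
Second burn Δv₂ = |v₂ − v_p| = 8.303 km/s.
Total Δv = Δv₁ + Δv₂ = 12.80 km/s.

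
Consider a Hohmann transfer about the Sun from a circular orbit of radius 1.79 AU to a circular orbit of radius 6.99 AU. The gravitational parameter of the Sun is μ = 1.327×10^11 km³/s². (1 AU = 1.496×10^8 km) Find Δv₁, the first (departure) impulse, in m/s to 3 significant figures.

In km: r₁ = 1.79 × 1.496×10^8 = 2.67784×10^8 km; r₂ = 6.99 × 1.496×10^8 = 1.045704×10^9 km.
The Hohmann ellipse has a_t = (r₁ + r₂)/2 = 6.56744×10^8 km.
On the circular orbit at r = 2.67784×10^8 km, v_c = √(μ/r) = 22.261 km/s.
Vis-viva on the transfer ellipse at r = 2.67784×10^8 km gives v_t = √[μ(2/r − 1/a_t)] = 28.090 km/s.
Δv₁ = |v_t − v_c| = |28.090 − 22.261| = 5.829 km/s.

Δv₁ = 5830 m/s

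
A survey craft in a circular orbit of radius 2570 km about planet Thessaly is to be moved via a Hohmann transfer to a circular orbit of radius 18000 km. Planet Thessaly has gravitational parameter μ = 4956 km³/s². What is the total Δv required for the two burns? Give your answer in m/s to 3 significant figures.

Transfer-ellipse semi-major axis a_t = (r₁ + r₂)/2 = (2570 + 18000)/2 = 10285 km.
At r₁ the circular-orbit speed is v₁ = √(μ/r₁) = 1.388670 km/s.
On the transfer ellipse at r₁, vis-viva gives v_p = √[μ(2/r₁ − 1/a_t)] = 1.837102 km/s.
First burn Δv₁ = |v_p − v₁| = 0.448432 km/s.
Circular speed at r₂: v₂ = √(μ/r₂) = 0.524722 km/s.
Transfer-orbit speed at r₂: v_a = √[μ(2/r₂ − 1/a_t)] = 0.262297 km/s.
Second burn Δv₂ = |v₂ − v_a| = 0.262425 km/s.
Total Δv = Δv₁ + Δv₂ = 0.7109 km/s.

Δv = 711 m/s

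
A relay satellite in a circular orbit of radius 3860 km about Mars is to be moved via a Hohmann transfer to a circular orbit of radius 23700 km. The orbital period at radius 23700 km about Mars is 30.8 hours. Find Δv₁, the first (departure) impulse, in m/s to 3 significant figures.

From Kepler's third law T² = 4π²r³/μ at r = 23700 km, T = 30.8 hours = 30.8 × 3600 s = 1.1088×10^5 s: μ = 4π²r³/T² = 42746.3 km³/s².
Transfer-ellipse semi-major axis a_t = (r₁ + r₂)/2 = (3860 + 23700)/2 = 13780 km.
On the circular orbit at r = 3860 km, v_c = √(μ/r) = 3.328 km/s.
Vis-viva on the transfer ellipse at r = 3860 km gives v_t = √[μ(2/r − 1/a_t)] = 4.364 km/s.
Δv₁ = |v_t − v_c| = |4.364 − 3.328| = 1.036 km/s.

Δv₁ = 1040 m/s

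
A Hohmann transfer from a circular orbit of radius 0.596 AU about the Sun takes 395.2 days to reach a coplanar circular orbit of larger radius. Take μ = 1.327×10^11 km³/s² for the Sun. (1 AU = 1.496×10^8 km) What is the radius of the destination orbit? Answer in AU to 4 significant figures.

r₂ = 2.750 AU

In km: r₁ = 0.596 × 1.496×10^8 = 8.91616×10^7 km.
Transfer time t = 395.2 days = 3.414528×10^7 s, and t = π√(a_t³/μ).
So a_t = (μ t²/π²)^(1/3) = (1.327×10^11 × (3.414528×10^7)² / π²)^(1/3) = 2.5027×10^8 km.
Since a_t = (r₁ + r₂)/2, r₂ = 2a_t − r₁ = 2×2.5027×10^8 − 8.91616×10^7 = 4.113784×10^8 km.
In AU: r₂ = 4.113784×10^8 / 1.496×10^8 = 2.750 AU.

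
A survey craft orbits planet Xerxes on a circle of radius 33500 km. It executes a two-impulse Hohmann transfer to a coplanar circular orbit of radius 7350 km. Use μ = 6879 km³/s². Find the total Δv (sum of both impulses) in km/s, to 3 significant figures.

Δv = 0.453 km/s

Transfer-ellipse semi-major axis a_t = (r₁ + r₂)/2 = (33500 + 7350)/2 = 20425 km.
At r₁ the circular-orbit speed is v₁ = √(μ/r₁) = 0.453148 km/s.
On the transfer ellipse at r₁, v² = μ(2/r − 1/a) gives v_a = √[μ(2/r₁ − 1/a_t)] = 0.271833 km/s.
First burn Δv₁ = |v_a − v₁| = 0.181315 km/s.
Circular speed at r₂: v₂ = √(μ/r₂) = 0.9674287 km/s.
Transfer-orbit speed at r₂: v_p = √[μ(2/r₂ − 1/a_t)] = 1.238969 km/s.
Second burn Δv₂ = |v₂ − v_p| = 0.271540 km/s.
Total Δv = Δv₁ + Δv₂ = 0.4529 km/s.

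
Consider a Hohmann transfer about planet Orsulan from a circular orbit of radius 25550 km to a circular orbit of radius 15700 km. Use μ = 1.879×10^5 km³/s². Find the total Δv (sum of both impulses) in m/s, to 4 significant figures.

Δv = 736.8 m/s

Transfer-ellipse semi-major axis a_t = (r₁ + r₂)/2 = (25550 + 15700)/2 = 20625 km.
At r₁ the circular-orbit speed is v₁ = √(μ/r₁) = 2.71186 km/s.
On the transfer ellipse at r₁, vis-viva equation gives v_a = √[μ(2/r₁ − 1/a_t)] = 2.36603 km/s.
First burn Δv₁ = |v_a − v₁| = 0.3458 km/s.
Circular speed at r₂: v₂ = √(μ/r₂) = 3.4595 km/s.
Transfer-orbit speed at r₂: v_p = √[μ(2/r₂ − 1/a_t)] = 3.8505 km/s.
Second burn Δv₂ = |v₂ − v_p| = 0.3910 km/s.
Total Δv = Δv₁ + Δv₂ = 0.7368 km/s.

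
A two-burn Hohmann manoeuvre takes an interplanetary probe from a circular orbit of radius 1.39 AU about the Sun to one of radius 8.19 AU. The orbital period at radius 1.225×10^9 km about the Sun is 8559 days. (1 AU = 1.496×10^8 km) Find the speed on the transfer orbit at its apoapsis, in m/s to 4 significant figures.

From Kepler's third law T² = 4π²r³/μ at r = 1.225×10^9 km, T = 8559 days = 8559 × 86400 s = 7.394976×10^8 s: μ = 4π²r³/T² = 1.32707×10^11 km³/s².
In km: r₁ = 1.39 × 1.496×10^8 = 2.07944×10^8 km; r₂ = 8.19 × 1.496×10^8 = 1.225224×10^9 km.
Transfer-ellipse semi-major axis a_t = (r₁ + r₂)/2 = (2.07944×10^8 + 1.225224×10^9)/2 = 7.16584×10^8 km.
At apoapsis, r = 1.225224×10^9 km.
From the vis-viva equation, v = √[μ(2/r − 1/a_t)] = 5.606 km/s.

v = 5606 m/s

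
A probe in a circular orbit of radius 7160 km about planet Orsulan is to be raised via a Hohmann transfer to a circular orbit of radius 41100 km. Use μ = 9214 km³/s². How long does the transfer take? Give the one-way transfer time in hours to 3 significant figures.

t = 34.1 hours

Transfer-ellipse semi-major axis a_t = (r₁ + r₂)/2 = (7160 + 41100)/2 = 24130 km.
Transfer time t = π√(a_t³/μ) = π√((24130)³ / 9214) = 1.227×10^5 s.
Converting: 1.227×10^5 s ÷ 3600 s/hour = 34.1 hours.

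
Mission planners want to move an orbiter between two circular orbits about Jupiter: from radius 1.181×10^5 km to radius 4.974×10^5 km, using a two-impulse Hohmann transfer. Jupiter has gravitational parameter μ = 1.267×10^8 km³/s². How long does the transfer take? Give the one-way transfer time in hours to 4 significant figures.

The Hohmann ellipse has a_t = (r₁ + r₂)/2 = 3.0775×10^5 km.
Transfer time t = π√(a_t³/μ) = π√((3.0775×10^5)³ / 1.267×10^8) = 47650 s.
Converting: 47650 s ÷ 3600 s/hour = 13.24 hours.

t = 13.24 hours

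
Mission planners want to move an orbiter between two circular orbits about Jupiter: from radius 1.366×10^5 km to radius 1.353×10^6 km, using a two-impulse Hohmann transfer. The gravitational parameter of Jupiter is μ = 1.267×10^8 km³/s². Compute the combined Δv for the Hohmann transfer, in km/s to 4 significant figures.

Transfer-ellipse semi-major axis a_t = (r₁ + r₂)/2 = (1.366×10^5 + 1.353×10^6)/2 = 7.448×10^5 km.
At r₁ the circular-orbit speed is v₁ = √(μ/r₁) = 30.455 km/s.
Transfer-orbit speed at r₁ (vis-viva): v_p = √[μ(2/r₁ − 1/a_t)] = 41.048 km/s.
First burn Δv₁ = |v_p − v₁| = 10.593 km/s.
At r₂, v₂ = √(μ/r₂) = 9.67697 km/s.
Transfer-orbit speed at r₂: v_a = √[μ(2/r₂ − 1/a_t)] = 4.14424 km/s.
Second burn Δv₂ = |v₂ − v_a| = 5.5327 km/s.
Δv = Δv₁ + Δv₂ = 10.593 + 5.5327 = 16.13 km/s.

Δv = 16.13 km/s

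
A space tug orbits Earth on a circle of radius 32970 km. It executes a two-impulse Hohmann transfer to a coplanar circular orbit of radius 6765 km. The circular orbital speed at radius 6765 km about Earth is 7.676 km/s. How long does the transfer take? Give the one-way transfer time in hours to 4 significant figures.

t = 3.871 hours

From the circular-orbit relation v² = μ/r at r = 6765 km: μ = v²r = (7.676)² × 6765 = 3.98600×10^5 km³/s².
Transfer-ellipse semi-major axis a_t = (r₁ + r₂)/2 = (32970 + 6765)/2 = 19867.5 km.
By Kepler's third law the transfer-orbit period is T = 2π√(a_t³/μ), so t = T/2 = 13935 s.
Converting: 13935 s ÷ 3600 s/hour = 3.871 hours.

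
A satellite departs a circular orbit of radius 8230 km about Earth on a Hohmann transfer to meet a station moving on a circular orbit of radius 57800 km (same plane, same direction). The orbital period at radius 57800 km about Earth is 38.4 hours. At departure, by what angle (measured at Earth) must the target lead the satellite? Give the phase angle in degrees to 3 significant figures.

From Kepler's third law T² = 4π²r³/μ at r = 57800 km, T = 38.4 hours = 38.4 × 3600 s = 1.3824×10^5 s: μ = 4π²r³/T² = 3.98911×10^5 km³/s².
Semi-major axis of the transfer orbit: a_t = (8230 + 57800)/2 = 33015 km.
The half-period of the transfer ellipse is t = π√(a_t³/μ) = 29840 s.
Target angular speed ω₂ = √(μ/r₂³) = 4.545×10^-5 rad/s.
Angle swept by the target during transfer: ω₂·t = 1.3562 rad = 77.70°.
Arrival is 180° from departure on the ellipse, so φ = 180° − 77.70° = 102°.

φ = 102°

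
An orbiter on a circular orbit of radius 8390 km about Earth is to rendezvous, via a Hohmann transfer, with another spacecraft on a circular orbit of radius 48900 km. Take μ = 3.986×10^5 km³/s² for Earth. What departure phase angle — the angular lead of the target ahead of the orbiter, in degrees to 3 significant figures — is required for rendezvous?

φ = 99.3°

Semi-major axis of the transfer orbit: a_t = (8390 + 48900)/2 = 28645 km.
The half-period of the transfer ellipse is t = π√(a_t³/μ) = 24124 s.
The target's mean motion on its circular orbit is ω₂ = √(μ/r₂³) = 5.8386×10^-5 rad/s.
Angle swept by the target during transfer: ω₂·t = 1.4085 rad = 80.70°.
The orbiter traverses 180° on the transfer ellipse, so the target must lead by 180° − 80.70° = 99.3°.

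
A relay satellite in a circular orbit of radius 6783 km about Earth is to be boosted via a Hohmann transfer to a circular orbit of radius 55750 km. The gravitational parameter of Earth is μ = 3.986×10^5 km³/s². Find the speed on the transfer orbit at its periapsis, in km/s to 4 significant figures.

v = 10.24 km/s

Semi-major axis of the transfer orbit: a_t = (6783 + 55750)/2 = 31266.5 km.
At periapsis, r = 6783 km.
Vis-viva: v = √[μ(2/r − 1/a_t)] = √[3.986×10^5 × (2/6783 − 1/31266.5)] = 10.24 km/s.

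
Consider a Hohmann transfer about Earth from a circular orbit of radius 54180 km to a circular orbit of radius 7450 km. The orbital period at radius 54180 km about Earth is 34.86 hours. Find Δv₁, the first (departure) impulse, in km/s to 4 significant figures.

Δv₁ = 1.379 km/s

From Kepler's third law T² = 4π²r³/μ at r = 54180 km, T = 34.86 hours = 34.86 × 3600 s = 1.25496×10^5 s: μ = 4π²r³/T² = 3.98673×10^5 km³/s².
Semi-major axis of the transfer orbit: a_t = (54180 + 7450)/2 = 30815 km.
On the circular orbit at r = 54180 km, v_c = √(μ/r) = 2.713 km/s.
Transfer-orbit speed at the same r (vis-viva, a = a_t): v_t = √[μ(2/r − 1/a_t)] = 1.334 km/s.
Δv₁ = |v_t − v_c| = |1.334 − 2.713| = 1.379 km/s.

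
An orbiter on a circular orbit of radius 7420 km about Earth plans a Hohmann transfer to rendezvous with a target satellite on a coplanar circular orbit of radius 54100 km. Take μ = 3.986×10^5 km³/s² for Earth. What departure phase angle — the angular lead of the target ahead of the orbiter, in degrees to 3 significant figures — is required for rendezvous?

φ = 103°

Transfer-ellipse semi-major axis a_t = (r₁ + r₂)/2 = (7420 + 54100)/2 = 30760 km.
The half-period of the transfer ellipse is t = π√(a_t³/μ) = 26845 s.
Target angular speed ω₂ = √(μ/r₂³) = 5.0173×10^-5 rad/s.
Angle swept by the target during transfer: ω₂·t = 1.3469 rad = 77.17°.
The orbiter traverses 180° on the transfer ellipse, so the target must lead by 180° − 77.17° = 103°.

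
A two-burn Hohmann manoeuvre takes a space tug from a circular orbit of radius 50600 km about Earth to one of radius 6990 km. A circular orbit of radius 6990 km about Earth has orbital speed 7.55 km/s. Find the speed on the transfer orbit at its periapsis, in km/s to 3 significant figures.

v = 10.0 km/s

From the circular-orbit relation v² = μ/r at r = 6990 km: μ = v²r = (7.55)² × 6990 = 3.98447×10^5 km³/s².
Transfer-ellipse semi-major axis a_t = (r₁ + r₂)/2 = (50600 + 6990)/2 = 28795 km.
At periapsis, r = 6990 km.
From the vis-viva equation, v = √[μ(2/r − 1/a_t)] = 10.01 km/s.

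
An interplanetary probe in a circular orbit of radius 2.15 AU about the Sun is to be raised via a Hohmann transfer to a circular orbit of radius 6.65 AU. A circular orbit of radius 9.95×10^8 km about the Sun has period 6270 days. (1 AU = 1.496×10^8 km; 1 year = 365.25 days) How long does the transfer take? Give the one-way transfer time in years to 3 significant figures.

From Kepler's third law T² = 4π²r³/μ at r = 9.95×10^8 km, T = 6270 days = 6270 × 86400 s = 5.41728×10^8 s: μ = 4π²r³/T² = 1.32515×10^11 km³/s².
In km: r₁ = 2.15 × 1.496×10^8 = 3.2164×10^8 km; r₂ = 6.65 × 1.496×10^8 = 9.9484×10^8 km.
Transfer-ellipse semi-major axis a_t = (r₁ + r₂)/2 = (3.2164×10^8 + 9.9484×10^8)/2 = 6.5824×10^8 km.
Transfer time t = π√(a_t³/μ) = π√((6.5824×10^8)³ / 1.32515×10^11) = 1.457×10^8 s.
Converting: 1.457×10^8 s ÷ 3.15576×10^7 s/year (365.25 × 86400) = 4.62 years.

t = 4.62 years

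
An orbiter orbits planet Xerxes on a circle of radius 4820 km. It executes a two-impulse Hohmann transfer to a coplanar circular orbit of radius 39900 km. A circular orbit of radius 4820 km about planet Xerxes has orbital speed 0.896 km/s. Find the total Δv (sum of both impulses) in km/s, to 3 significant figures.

Δv = 0.468 km/s

From the circular-orbit relation v² = μ/r at r = 4820 km: μ = v²r = (0.896)² × 4820 = 3869.57 km³/s².
Semi-major axis of the transfer orbit: a_t = (4820 + 39900)/2 = 22360 km.
At r₁ the circular-orbit speed is v₁ = √(μ/r₁) = 0.89600 km/s.
On the transfer ellipse at r₁, vis-viva equation gives v_p = √[μ(2/r₁ − 1/a_t)] = 1.1969 km/s.
First burn Δv₁ = |v_p − v₁| = 0.3009 km/s.
Circular speed at r₂: v₂ = √(μ/r₂) = 0.3114 km/s.
Transfer-orbit speed at r₂: v_a = √[μ(2/r₂ − 1/a_t)] = 0.1446 km/s.
Second burn Δv₂ = |v₂ − v_a| = 0.1668 km/s.
Total Δv = Δv₁ + Δv₂ = 0.4677 km/s.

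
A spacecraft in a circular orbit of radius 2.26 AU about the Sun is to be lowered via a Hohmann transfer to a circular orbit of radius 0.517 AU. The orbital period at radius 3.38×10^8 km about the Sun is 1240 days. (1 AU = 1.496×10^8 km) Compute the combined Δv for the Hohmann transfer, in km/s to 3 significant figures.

From Kepler's third law T² = 4π²r³/μ at r = 3.38×10^8 km, T = 1240 days = 1240 × 86400 s = 1.07136×10^8 s: μ = 4π²r³/T² = 1.32813×10^11 km³/s².
In km: r₁ = 2.26 × 1.496×10^8 = 3.38096×10^8 km; r₂ = 0.517 × 1.496×10^8 = 7.73432×10^7 km.
Transfer-ellipse semi-major axis a_t = (r₁ + r₂)/2 = (3.38096×10^8 + 7.73432×10^7)/2 = 2.077196×10^8 km.
At r₁ the circular-orbit speed is v₁ = √(μ/r₁) = 19.81981 km/s.
On the transfer ellipse at r₁, vis-viva gives v_a = √[μ(2/r₁ − 1/a_t)] = 12.09405 km/s.
First burn Δv₁ = |v_a − v₁| = 7.7258 km/s.
At r₂, v₂ = √(μ/r₂) = 41.439 km/s.
Transfer-orbit speed at r₂: v_p = √[μ(2/r₂ − 1/a_t)] = 52.868 km/s.
Second burn Δv₂ = |v₂ − v_p| = 11.429 km/s.
Total Δv = Δv₁ + Δv₂ = 19.15 km/s.

Δv = 19.2 km/s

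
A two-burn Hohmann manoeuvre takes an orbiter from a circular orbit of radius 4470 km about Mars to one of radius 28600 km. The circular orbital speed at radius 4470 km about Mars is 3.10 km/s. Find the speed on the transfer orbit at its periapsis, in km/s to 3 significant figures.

From the circular-orbit relation v² = μ/r at r = 4470 km: μ = v²r = (3.10)² × 4470 = 42956.7 km³/s².
Semi-major axis of the transfer orbit: a_t = (4470 + 28600)/2 = 16535 km.
The periapsis of the transfer ellipse is at r = 4470 km.
Vis-viva: v = √[μ(2/r − 1/a_t)] = √[42956.7 × (2/4470 − 1/16535)] = 4.077 km/s.

v = 4.08 km/s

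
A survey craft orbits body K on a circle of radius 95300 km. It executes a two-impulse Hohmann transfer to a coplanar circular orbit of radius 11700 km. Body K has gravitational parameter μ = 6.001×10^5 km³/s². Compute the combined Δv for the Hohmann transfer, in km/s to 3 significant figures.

Δv = 3.73 km/s

The Hohmann ellipse has a_t = (r₁ + r₂)/2 = 53500 km.
At r₁ the circular-orbit speed is v₁ = √(μ/r₁) = 2.509 km/s.
Transfer-orbit speed at r₁ (v² = μ(2/r − 1/a)): v_a = √[μ(2/r₁ − 1/a_t)] = 1.173 km/s.
First burn Δv₁ = |v_a − v₁| = 1.336 km/s.
Circular speed at r₂: v₂ = √(μ/r₂) = 7.1617 km/s.
Transfer-orbit speed at r₂: v_p = √[μ(2/r₂ − 1/a_t)] = 9.5585 km/s.
Second burn Δv₂ = |v₂ − v_p| = 2.397 km/s.
Δv = Δv₁ + Δv₂ = 1.336 + 2.397 = 3.733 km/s.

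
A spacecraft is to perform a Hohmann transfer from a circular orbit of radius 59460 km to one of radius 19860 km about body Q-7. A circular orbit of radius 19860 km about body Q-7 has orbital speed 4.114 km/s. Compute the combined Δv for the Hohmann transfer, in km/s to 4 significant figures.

Δv = 1.618 km/s

From the circular-orbit relation v² = μ/r at r = 19860 km: μ = v²r = (4.114)² × 19860 = 3.36130×10^5 km³/s².
Transfer-ellipse semi-major axis a_t = (r₁ + r₂)/2 = (59460 + 19860)/2 = 39660 km.
Circular speed at r₁: v₁ = √(μ/r₁) = √(3.36130×10^5/59460) = 2.3776 km/s.
On the transfer ellipse at r₁, vis-viva equation gives v_a = √[μ(2/r₁ − 1/a_t)] = 1.6825 km/s.
First burn Δv₁ = |v_a − v₁| = 0.6951 km/s.
Circular speed at r₂: v₂ = √(μ/r₂) = 4.1140 km/s.
Transfer-orbit speed at r₂: v_p = √[μ(2/r₂ − 1/a_t)] = 5.0373 km/s.
Second burn Δv₂ = |v₂ − v_p| = 0.9233 km/s.
Δv = Δv₁ + Δv₂ = 0.6951 + 0.9233 = 1.618 km/s.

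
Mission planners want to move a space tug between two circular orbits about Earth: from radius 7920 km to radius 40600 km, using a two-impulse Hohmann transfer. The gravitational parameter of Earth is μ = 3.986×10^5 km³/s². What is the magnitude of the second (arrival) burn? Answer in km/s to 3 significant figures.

Transfer-ellipse semi-major axis a_t = (r₁ + r₂)/2 = (7920 + 40600)/2 = 24260 km.
Circular speed at r = 40600 km: v_c = √(μ/r) = 3.133 km/s.
Vis-viva on the transfer ellipse at r = 40600 km gives v_t = √[μ(2/r − 1/a_t)] = 1.790 km/s.
Δv₂ = |v_t − v_c| = |1.790 − 3.133| = 1.343 km/s.

Δv₂ = 1.34 km/s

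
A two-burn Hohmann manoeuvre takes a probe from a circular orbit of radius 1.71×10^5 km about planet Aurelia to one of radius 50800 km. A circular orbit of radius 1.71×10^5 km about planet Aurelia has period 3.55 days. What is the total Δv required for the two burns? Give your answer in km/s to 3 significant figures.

Δv = 2.69 km/s

From Kepler's third law T² = 4π²r³/μ at r = 1.71×10^5 km, T = 3.55 days = 3.55 × 86400 s = 3.0672×10^5 s: μ = 4π²r³/T² = 2.09828×10^6 km³/s².
Transfer-ellipse semi-major axis a_t = (r₁ + r₂)/2 = (1.710×10^5 + 50800)/2 = 1.109×10^5 km.
Circular speed at r₁: v₁ = √(μ/r₁) = √(2.09828×10^6/1.710×10^5) = 3.503 km/s.
Transfer-orbit speed at r₁ (v² = μ(2/r − 1/a)): v_a = √[μ(2/r₁ − 1/a_t)] = 2.371 km/s.
First burn Δv₁ = |v_a − v₁| = 1.132 km/s.
Circular speed at r₂: v₂ = √(μ/r₂) = 6.427 km/s.
Transfer-orbit speed at r₂: v_p = √[μ(2/r₂ − 1/a_t)] = 7.981 km/s.
Second burn Δv₂ = |v₂ − v_p| = 1.554 km/s.
Δv = Δv₁ + Δv₂ = 1.132 + 1.554 = 2.686 km/s.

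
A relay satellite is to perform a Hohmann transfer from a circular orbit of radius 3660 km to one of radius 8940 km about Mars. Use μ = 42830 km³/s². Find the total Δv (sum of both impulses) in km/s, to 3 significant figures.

Δv = 1.17 km/s

Transfer-ellipse semi-major axis a_t = (r₁ + r₂)/2 = (3660 + 8940)/2 = 6300 km.
Circular speed at r₁: v₁ = √(μ/r₁) = √(42830/3660) = 3.4208 km/s.
Transfer-orbit speed at r₁ (v² = μ(2/r − 1/a)): v_p = √[μ(2/r₁ − 1/a_t)] = 4.0750 km/s.
First burn Δv₁ = |v_p − v₁| = 0.6542 km/s.
At r₂, v₂ = √(μ/r₂) = 2.1888 km/s.
Transfer-orbit speed at r₂: v_a = √[μ(2/r₂ − 1/a_t)] = 1.6683 km/s.
Second burn Δv₂ = |v₂ − v_a| = 0.5205 km/s.
Total Δv = Δv₁ + Δv₂ = 1.175 km/s.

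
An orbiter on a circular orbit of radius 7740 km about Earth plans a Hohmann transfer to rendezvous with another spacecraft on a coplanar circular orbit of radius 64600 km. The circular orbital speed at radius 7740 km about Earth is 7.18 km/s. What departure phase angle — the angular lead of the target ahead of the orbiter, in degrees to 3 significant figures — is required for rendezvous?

φ = 105°

From the circular-orbit relation v² = μ/r at r = 7740 km: μ = v²r = (7.18)² × 7740 = 3.99016×10^5 km³/s².
Transfer-ellipse semi-major axis a_t = (r₁ + r₂)/2 = (7740 + 64600)/2 = 36170 km.
Transfer time t = π√(a_t³/μ) = 34212 s.
Target angular speed ω₂ = √(μ/r₂³) = 3.8472×10^-5 rad/s.
Angle swept by the target during transfer: ω₂·t = 1.3162 rad = 75.41°.
The orbiter traverses 180° on the transfer ellipse, so the target must lead by 180° − 75.41° = 105°.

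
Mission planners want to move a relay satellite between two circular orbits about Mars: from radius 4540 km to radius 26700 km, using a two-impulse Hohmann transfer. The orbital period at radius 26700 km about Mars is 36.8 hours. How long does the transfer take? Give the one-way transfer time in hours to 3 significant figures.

From Kepler's third law T² = 4π²r³/μ at r = 26700 km, T = 36.8 hours = 36.8 × 3600 s = 1.3248×10^5 s: μ = 4π²r³/T² = 42814.7 km³/s².
Transfer-ellipse semi-major axis a_t = (r₁ + r₂)/2 = (4540 + 26700)/2 = 15620 km.
Transfer time t = π√(a_t³/μ) = π√((15620)³ / 42814.7) = 29640 s.
Converting: 29640 s ÷ 3600 s/hour = 8.23 hours.

t = 8.23 hours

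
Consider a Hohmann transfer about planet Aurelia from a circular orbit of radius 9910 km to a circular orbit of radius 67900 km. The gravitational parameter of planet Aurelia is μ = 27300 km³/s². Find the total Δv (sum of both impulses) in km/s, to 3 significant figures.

Semi-major axis of the transfer orbit: a_t = (9910 + 67900)/2 = 38905 km.
Circular speed at r₁: v₁ = √(μ/r₁) = √(27300/9910) = 1.6598 km/s.
Transfer-orbit speed at r₁ (vis-viva): v_p = √[μ(2/r₁ − 1/a_t)] = 2.1927 km/s.
First burn Δv₁ = |v_p − v₁| = 0.5329 km/s.
At r₂, v₂ = √(μ/r₂) = 0.6341 km/s.
Transfer-orbit speed at r₂: v_a = √[μ(2/r₂ − 1/a_t)] = 0.3200 km/s.
Second burn Δv₂ = |v₂ − v_a| = 0.3141 km/s.
Δv = Δv₁ + Δv₂ = 0.5329 + 0.3141 = 0.8470 km/s.

Δv = 0.847 km/s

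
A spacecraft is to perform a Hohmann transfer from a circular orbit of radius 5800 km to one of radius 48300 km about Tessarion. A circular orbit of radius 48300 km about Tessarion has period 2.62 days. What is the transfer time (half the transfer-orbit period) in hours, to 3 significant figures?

From Kepler's third law T² = 4π²r³/μ at r = 48300 km, T = 2.62 days = 2.62 × 86400 s = 2.26368×10^5 s: μ = 4π²r³/T² = 86810.3 km³/s².
The Hohmann ellipse has a_t = (r₁ + r₂)/2 = 27050 km.
By Kepler's third law the transfer-orbit period is T = 2π√(a_t³/μ), so t = T/2 = 47440 s.
Converting: 47440 s ÷ 3600 s/hour = 13.2 hours.

t = 13.2 hours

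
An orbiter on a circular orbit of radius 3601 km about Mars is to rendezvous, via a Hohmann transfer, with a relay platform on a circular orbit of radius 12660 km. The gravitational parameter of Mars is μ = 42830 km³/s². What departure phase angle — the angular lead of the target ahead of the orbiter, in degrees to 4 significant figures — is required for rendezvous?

Transfer-ellipse semi-major axis a_t = (r₁ + r₂)/2 = (3601 + 12660)/2 = 8130.5 km.
The half-period of the transfer ellipse is t = π√(a_t³/μ) = 11129 s.
The target's mean motion on its circular orbit is ω₂ = √(μ/r₂³) = 1.4529×10^-4 rad/s.
Angle swept by the target during transfer: ω₂·t = 1.6169 rad = 92.64°.
Arrival is 180° from departure on the ellipse, so φ = 180° − 92.64° = 87.36°.

φ = 87.36°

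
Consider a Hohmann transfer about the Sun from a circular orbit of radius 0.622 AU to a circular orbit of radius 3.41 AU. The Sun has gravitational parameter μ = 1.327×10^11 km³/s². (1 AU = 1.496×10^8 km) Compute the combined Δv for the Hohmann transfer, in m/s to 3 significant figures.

Δv = 18500 m/s

In km: r₁ = 0.622 × 1.496×10^8 = 9.30512×10^7 km; r₂ = 3.41 × 1.496×10^8 = 5.10136×10^8 km.
Transfer-ellipse semi-major axis a_t = (r₁ + r₂)/2 = (9.30512×10^7 + 5.10136×10^8)/2 = 3.015936×10^8 km.
Circular speed at r₁: v₁ = √(μ/r₁) = √(1.327×10^11/9.30512×10^7) = 37.76 km/s.
Transfer-orbit speed at r₁ (vis-viva): v_p = √[μ(2/r₁ − 1/a_t)] = 49.11 km/s.
First burn Δv₁ = |v_p − v₁| = 11.35 km/s.
Circular speed at r₂: v₂ = √(μ/r₂) = 16.1284 km/s.
Transfer-orbit speed at r₂: v_a = √[μ(2/r₂ − 1/a_t)] = 8.95865 km/s.
Second burn Δv₂ = |v₂ − v_a| = 7.170 km/s.
Δv = Δv₁ + Δv₂ = 11.35 + 7.170 = 18.52 km/s.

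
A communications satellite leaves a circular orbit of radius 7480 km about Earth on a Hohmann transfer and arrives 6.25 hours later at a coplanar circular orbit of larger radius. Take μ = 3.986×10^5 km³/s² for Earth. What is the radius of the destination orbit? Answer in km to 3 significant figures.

r₂ = 47200 km

Transfer time t = 6.25 hours = 22500 s, and t = π√(a_t³/μ).
So a_t = (μ t²/π²)^(1/3) = (3.986×10^5 × (22500)² / π²)^(1/3) = 27344 km.
Since a_t = (r₁ + r₂)/2, r₂ = 2a_t − r₁ = 2×27344 − 7480 = 47208 km.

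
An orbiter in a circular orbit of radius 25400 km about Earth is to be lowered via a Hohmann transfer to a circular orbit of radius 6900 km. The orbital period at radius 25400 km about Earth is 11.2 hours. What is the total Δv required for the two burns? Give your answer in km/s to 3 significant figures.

From Kepler's third law T² = 4π²r³/μ at r = 25400 km, T = 11.2 hours = 11.2 × 3600 s = 40320 s: μ = 4π²r³/T² = 3.97942×10^5 km³/s².
Transfer-ellipse semi-major axis a_t = (r₁ + r₂)/2 = (25400 + 6900)/2 = 16150 km.
Circular speed at r₁: v₁ = √(μ/r₁) = √(3.97942×10^5/25400) = 3.958 km/s.
On the transfer ellipse at r₁, vis-viva equation gives v_a = √[μ(2/r₁ − 1/a_t)] = 2.587 km/s.
First burn Δv₁ = |v_a − v₁| = 1.371 km/s.
Circular speed at r₂: v₂ = √(μ/r₂) = 7.594 km/s.
Transfer-orbit speed at r₂: v_p = √[μ(2/r₂ − 1/a_t)] = 9.524 km/s.
Second burn Δv₂ = |v₂ − v_p| = 1.930 km/s.
Δv = Δv₁ + Δv₂ = 1.371 + 1.930 = 3.301 km/s.

Δv = 3.30 km/s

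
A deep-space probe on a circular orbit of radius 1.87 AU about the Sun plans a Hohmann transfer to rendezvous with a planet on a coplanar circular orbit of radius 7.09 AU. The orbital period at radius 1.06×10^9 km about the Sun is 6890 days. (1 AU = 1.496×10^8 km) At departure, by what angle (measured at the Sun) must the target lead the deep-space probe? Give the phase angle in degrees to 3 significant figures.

From Kepler's third law T² = 4π²r³/μ at r = 1.06×10^9 km, T = 6890 days = 6890 × 86400 s = 5.95296×10^8 s: μ = 4π²r³/T² = 1.32682×10^11 km³/s².
In km: r₁ = 1.87 × 1.496×10^8 = 2.79752×10^8 km; r₂ = 7.09 × 1.496×10^8 = 1.060664×10^9 km.
The Hohmann ellipse has a_t = (r₁ + r₂)/2 = 6.70208×10^8 km.
The half-period of the transfer ellipse is t = π√(a_t³/μ) = 1.4964×10^8 s.
The target's mean motion on its circular orbit is ω₂ = √(μ/r₂³) = 1.0545×10^-8 rad/s.
Angle swept by the target during transfer: ω₂·t = 1.578 rad = 90.41°.
The deep-space probe traverses 180° on the transfer ellipse, so the target must lead by 180° − 90.41° = 89.6°.

φ = 89.6°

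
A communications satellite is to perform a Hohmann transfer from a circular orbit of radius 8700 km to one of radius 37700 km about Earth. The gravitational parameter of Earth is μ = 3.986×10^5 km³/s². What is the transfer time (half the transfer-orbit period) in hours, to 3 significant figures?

Transfer-ellipse semi-major axis a_t = (r₁ + r₂)/2 = (8700 + 37700)/2 = 23200 km.
Transfer time t = π√(a_t³/μ) = π√((23200)³ / 3.986×10^5) = 17580 s.
Converting: 17580 s ÷ 3600 s/hour = 4.88 hours.

t = 4.88 hours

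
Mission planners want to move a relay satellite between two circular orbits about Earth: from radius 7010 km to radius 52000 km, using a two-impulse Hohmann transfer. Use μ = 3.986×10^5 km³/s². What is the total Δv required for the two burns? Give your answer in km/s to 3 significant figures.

Δv = 3.89 km/s

Transfer-ellipse semi-major axis a_t = (r₁ + r₂)/2 = (7010 + 52000)/2 = 29505 km.
Circular speed at r₁: v₁ = √(μ/r₁) = √(3.986×10^5/7010) = 7.5407 km/s.
Transfer-orbit speed at r₁ (vis-viva equation): v_p = √[μ(2/r₁ − 1/a_t)] = 10.011 km/s.
First burn Δv₁ = |v_p − v₁| = 2.470 km/s.
Circular speed at r₂: v₂ = √(μ/r₂) = 2.769 km/s.
Transfer-orbit speed at r₂: v_a = √[μ(2/r₂ − 1/a_t)] = 1.350 km/s.
Second burn Δv₂ = |v₂ − v_a| = 1.419 km/s.
Total Δv = Δv₁ + Δv₂ = 3.889 km/s.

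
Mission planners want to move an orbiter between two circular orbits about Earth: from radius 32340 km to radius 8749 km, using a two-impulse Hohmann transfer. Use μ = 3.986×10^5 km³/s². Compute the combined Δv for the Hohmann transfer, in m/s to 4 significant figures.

Δv = 2939 m/s

Transfer-ellipse semi-major axis a_t = (r₁ + r₂)/2 = (32340 + 8749)/2 = 20544.5 km.
At r₁ the circular-orbit speed is v₁ = √(μ/r₁) = 3.511 km/s.
Transfer-orbit speed at r₁ (v² = μ(2/r − 1/a)): v_a = √[μ(2/r₁ − 1/a_t)] = 2.291 km/s.
First burn Δv₁ = |v_a − v₁| = 1.220 km/s.
Circular speed at r₂: v₂ = √(μ/r₂) = 6.750 km/s.
Transfer-orbit speed at r₂: v_p = √[μ(2/r₂ − 1/a_t)] = 8.469 km/s.
Second burn Δv₂ = |v₂ − v_p| = 1.719 km/s.
Δv = Δv₁ + Δv₂ = 1.220 + 1.719 = 2.939 km/s.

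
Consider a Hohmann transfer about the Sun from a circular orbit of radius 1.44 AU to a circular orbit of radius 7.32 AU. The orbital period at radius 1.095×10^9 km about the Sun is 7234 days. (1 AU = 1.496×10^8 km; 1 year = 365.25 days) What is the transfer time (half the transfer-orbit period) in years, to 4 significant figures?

t = 4.584 years

From Kepler's third law T² = 4π²r³/μ at r = 1.095×10^9 km, T = 7234 days = 7234 × 86400 s = 6.250176×10^8 s: μ = 4π²r³/T² = 1.32684×10^11 km³/s².
In km: r₁ = 1.44 × 1.496×10^8 = 2.15424×10^8 km; r₂ = 7.32 × 1.496×10^8 = 1.095072×10^9 km.
Transfer-ellipse semi-major axis a_t = (r₁ + r₂)/2 = (2.15424×10^8 + 1.095072×10^9)/2 = 6.55248×10^8 km.
Transfer time t = π√(a_t³/μ) = π√((6.55248×10^8)³ / 1.32684×10^11) = 1.4466×10^8 s.
Converting: 1.4466×10^8 s ÷ 3.15576×10^7 s/year (365.25 × 86400) = 4.584 years.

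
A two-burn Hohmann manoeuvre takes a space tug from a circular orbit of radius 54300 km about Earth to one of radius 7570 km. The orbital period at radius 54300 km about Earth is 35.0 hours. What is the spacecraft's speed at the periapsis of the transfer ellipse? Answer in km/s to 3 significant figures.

v = 9.61 km/s

From Kepler's third law T² = 4π²r³/μ at r = 54300 km, T = 35.0 hours = 35.0 × 3600 s = 1.260×10^5 s: μ = 4π²r³/T² = 3.98124×10^5 km³/s².
Transfer-ellipse semi-major axis a_t = (r₁ + r₂)/2 = (54300 + 7570)/2 = 30935 km.
At periapsis, r = 7570 km.
From the vis-viva equation, v = √[μ(2/r − 1/a_t)] = 9.608 km/s.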